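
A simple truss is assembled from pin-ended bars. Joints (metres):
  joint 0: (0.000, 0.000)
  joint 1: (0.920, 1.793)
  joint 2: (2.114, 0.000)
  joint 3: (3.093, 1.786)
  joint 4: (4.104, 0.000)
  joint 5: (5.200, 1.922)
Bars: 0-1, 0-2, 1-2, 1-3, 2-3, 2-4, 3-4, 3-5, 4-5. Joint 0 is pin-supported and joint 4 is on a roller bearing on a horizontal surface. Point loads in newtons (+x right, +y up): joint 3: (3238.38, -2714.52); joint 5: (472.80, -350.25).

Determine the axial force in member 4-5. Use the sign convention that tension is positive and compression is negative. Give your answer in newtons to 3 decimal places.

-455.075

N=6 nodes, M=9 members, R=3 reactions → 2N=12, M+R=12
member 0 (0-1): L=2.0153, (cx,cy)=(0.4565,0.8897)
member 1 (0-2): L=2.1140, (cx,cy)=(1.0000,0.0000)
member 2 (1-2): L=2.1542, (cx,cy)=(0.5543,-0.8323)
member 3 (1-3): L=2.1730, (cx,cy)=(1.0000,-0.0032)
member 4 (2-3): L=2.0367, (cx,cy)=(0.4807,0.8769)
member 5 (2-4): L=1.9900, (cx,cy)=(1.0000,0.0000)
member 6 (3-4): L=2.0523, (cx,cy)=(0.4926,-0.8702)
member 7 (3-5): L=2.1114, (cx,cy)=(0.9979,0.0644)
member 8 (4-5): L=2.2125, (cx,cy)=(0.4954,0.8687)
solve A·x = −loads:
  F[0-1] = +1186.3883 N (tension)
  F[0-2] = +3169.5722 N (tension)
  F[1-2] = -1273.0007 N (compression)
  F[1-3] = +1247.2024 N (tension)
  F[2-3] = +1208.3077 N (tension)
  F[2-4] = +1883.1816 N (tension)
  F[3-4] = -4280.4016 N (compression)
  F[3-5] = +699.6790 N (tension)
  F[4-5] = -455.0751 N (compression)
  Rx@0 = -3711.1800 N
  Ry@0 = -1055.5464 N
  Ry@4 = +4120.3164 N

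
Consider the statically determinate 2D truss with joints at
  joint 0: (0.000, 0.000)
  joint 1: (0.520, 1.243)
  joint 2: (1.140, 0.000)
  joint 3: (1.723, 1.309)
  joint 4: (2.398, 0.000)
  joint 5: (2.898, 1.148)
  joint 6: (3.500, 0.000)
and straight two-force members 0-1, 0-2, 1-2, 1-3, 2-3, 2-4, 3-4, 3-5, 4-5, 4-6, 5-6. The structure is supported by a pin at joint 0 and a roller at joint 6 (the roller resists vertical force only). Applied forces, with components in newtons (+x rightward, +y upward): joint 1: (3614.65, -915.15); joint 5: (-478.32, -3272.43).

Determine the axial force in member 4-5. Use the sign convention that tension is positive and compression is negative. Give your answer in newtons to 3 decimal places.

N=7 nodes, M=11 members, R=3 reactions → 2N=14, M+R=14
member 0 (0-1): L=1.3474, (cx,cy)=(0.3859,0.9225)
member 1 (0-2): L=1.1400, (cx,cy)=(1.0000,0.0000)
member 2 (1-2): L=1.3890, (cx,cy)=(0.4463,-0.8949)
member 3 (1-3): L=1.2048, (cx,cy)=(0.9985,0.0548)
member 4 (2-3): L=1.4330, (cx,cy)=(0.4069,0.9135)
member 5 (2-4): L=1.2580, (cx,cy)=(1.0000,0.0000)
member 6 (3-4): L=1.4728, (cx,cy)=(0.4583,-0.8888)
member 7 (3-5): L=1.1860, (cx,cy)=(0.9907,-0.1358)
member 8 (4-5): L=1.2522, (cx,cy)=(0.3993,0.9168)
member 9 (4-6): L=1.1020, (cx,cy)=(1.0000,0.0000)
member 10 (5-6): L=1.2963, (cx,cy)=(0.4644,-0.8856)
solve A·x = −loads:
  F[0-1] = -233.2882 N (compression)
  F[0-2] = +3226.3635 N (tension)
  F[1-2] = -982.4202 N (compression)
  F[1-3] = -3271.0925 N (compression)
  F[2-3] = +962.3781 N (tension)
  F[2-4] = +2396.3166 N (tension)
  F[3-4] = -370.5232 N (compression)
  F[3-5] = -2730.0938 N (compression)
  F[4-5] = +359.1968 N (tension)
  F[4-6] = +2083.0696 N (tension)
  F[5-6] = -4485.4058 N (compression)
  Rx@0 = -3136.3300 N
  Ry@0 = +215.2146 N
  Ry@6 = +3972.3654 N

359.197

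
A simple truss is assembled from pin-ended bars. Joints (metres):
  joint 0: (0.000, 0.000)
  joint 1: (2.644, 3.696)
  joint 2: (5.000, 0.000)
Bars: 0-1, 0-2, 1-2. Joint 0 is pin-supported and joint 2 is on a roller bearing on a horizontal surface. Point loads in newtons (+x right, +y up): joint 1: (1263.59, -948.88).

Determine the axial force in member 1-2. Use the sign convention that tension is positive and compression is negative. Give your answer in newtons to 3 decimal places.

-1702.718

N=3 nodes, M=3 members, R=3 reactions → 2N=6, M+R=6
member 0 (0-1): L=4.5444, (cx,cy)=(0.5818,0.8133)
member 1 (0-2): L=5.0000, (cx,cy)=(1.0000,0.0000)
member 2 (1-2): L=4.3831, (cx,cy)=(0.5375,-0.8432)
solve A·x = −loads:
  F[0-1] = +598.7008 N (tension)
  F[0-2] = +915.2534 N (tension)
  F[1-2] = -1702.7182 N (compression)
  Rx@0 = -1263.5900 N
  Ry@0 = -486.9335 N
  Ry@2 = +1435.8135 N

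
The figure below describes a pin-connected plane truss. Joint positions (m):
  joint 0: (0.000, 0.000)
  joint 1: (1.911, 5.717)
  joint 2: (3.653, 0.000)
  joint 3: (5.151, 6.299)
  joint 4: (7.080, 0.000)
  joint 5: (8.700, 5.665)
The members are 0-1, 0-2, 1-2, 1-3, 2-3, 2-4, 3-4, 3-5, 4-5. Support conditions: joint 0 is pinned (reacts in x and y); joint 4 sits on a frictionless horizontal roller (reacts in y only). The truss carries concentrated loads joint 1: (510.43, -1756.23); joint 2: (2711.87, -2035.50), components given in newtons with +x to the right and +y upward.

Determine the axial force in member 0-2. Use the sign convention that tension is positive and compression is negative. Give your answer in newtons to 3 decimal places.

3842.462

N=6 nodes, M=9 members, R=3 reactions → 2N=12, M+R=12
member 0 (0-1): L=6.0279, (cx,cy)=(0.3170,0.9484)
member 1 (0-2): L=3.6530, (cx,cy)=(1.0000,0.0000)
member 2 (1-2): L=5.9765, (cx,cy)=(0.2915,-0.9566)
member 3 (1-3): L=3.2919, (cx,cy)=(0.9842,0.1768)
member 4 (2-3): L=6.4747, (cx,cy)=(0.2314,0.9729)
member 5 (2-4): L=3.4270, (cx,cy)=(1.0000,0.0000)
member 6 (3-4): L=6.5877, (cx,cy)=(0.2928,-0.9562)
member 7 (3-5): L=3.6052, (cx,cy)=(0.9844,-0.1759)
member 8 (4-5): L=5.8921, (cx,cy)=(0.2749,0.9615)
solve A·x = −loads:
  F[0-1] = -1956.1998 N (compression)
  F[0-2] = +3842.4622 N (tension)
  F[1-2] = -103.1023 N (compression)
  F[1-3] = -1118.1550 N (compression)
  F[2-3] = +2193.6445 N (tension)
  F[2-4] = +593.0123 N (tension)
  F[3-4] = -2025.2030 N (compression)
  F[3-5] = +0.0000 N (tension)
  F[4-5] = -0.0000 N (compression)
  Rx@0 = -3222.3000 N
  Ry@0 = +1855.2942 N
  Ry@4 = +1936.4358 N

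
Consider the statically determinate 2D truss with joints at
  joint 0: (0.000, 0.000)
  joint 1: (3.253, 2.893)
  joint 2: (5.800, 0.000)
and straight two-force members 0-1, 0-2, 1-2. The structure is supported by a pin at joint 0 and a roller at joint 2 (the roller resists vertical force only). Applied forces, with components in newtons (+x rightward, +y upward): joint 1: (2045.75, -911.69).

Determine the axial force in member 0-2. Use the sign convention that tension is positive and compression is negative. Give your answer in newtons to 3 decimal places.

1348.544

N=3 nodes, M=3 members, R=3 reactions → 2N=6, M+R=6
member 0 (0-1): L=4.3533, (cx,cy)=(0.7472,0.6645)
member 1 (0-2): L=5.8000, (cx,cy)=(1.0000,0.0000)
member 2 (1-2): L=3.8544, (cx,cy)=(0.6608,-0.7506)
solve A·x = −loads:
  F[0-1] = +933.0360 N (tension)
  F[0-2] = +1348.5439 N (tension)
  F[1-2] = -2040.7824 N (compression)
  Rx@0 = -2045.7500 N
  Ry@0 = -620.0483 N
  Ry@2 = +1531.7383 N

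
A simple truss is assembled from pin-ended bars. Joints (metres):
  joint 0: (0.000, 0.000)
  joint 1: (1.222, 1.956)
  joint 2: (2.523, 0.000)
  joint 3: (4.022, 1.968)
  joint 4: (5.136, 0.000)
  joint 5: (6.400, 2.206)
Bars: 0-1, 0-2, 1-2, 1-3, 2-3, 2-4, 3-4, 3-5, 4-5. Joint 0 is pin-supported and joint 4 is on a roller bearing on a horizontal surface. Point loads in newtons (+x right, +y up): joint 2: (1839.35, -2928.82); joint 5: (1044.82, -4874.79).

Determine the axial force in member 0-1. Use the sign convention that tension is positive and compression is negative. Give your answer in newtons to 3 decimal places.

186.785

N=6 nodes, M=9 members, R=3 reactions → 2N=12, M+R=12
member 0 (0-1): L=2.3063, (cx,cy)=(0.5298,0.8481)
member 1 (0-2): L=2.5230, (cx,cy)=(1.0000,0.0000)
member 2 (1-2): L=2.3492, (cx,cy)=(0.5538,-0.8326)
member 3 (1-3): L=2.8000, (cx,cy)=(1.0000,0.0043)
member 4 (2-3): L=2.4739, (cx,cy)=(0.6059,0.7955)
member 5 (2-4): L=2.6130, (cx,cy)=(1.0000,0.0000)
member 6 (3-4): L=2.2614, (cx,cy)=(0.4926,-0.8702)
member 7 (3-5): L=2.3899, (cx,cy)=(0.9950,0.0996)
member 8 (4-5): L=2.5425, (cx,cy)=(0.4972,0.8677)
solve A·x = −loads:
  F[0-1] = +186.7848 N (tension)
  F[0-2] = +2785.2034 N (tension)
  F[1-2] = -189.2034 N (compression)
  F[1-3] = +203.7523 N (tension)
  F[2-3] = +3879.6972 N (tension)
  F[2-4] = -1509.7693 N (compression)
  F[3-4] = -3079.2787 N (compression)
  F[3-5] = +4091.8163 N (tension)
  F[4-5] = -6087.9491 N (compression)
  Rx@0 = -2884.1700 N
  Ry@0 = -158.4114 N
  Ry@4 = +7962.0214 N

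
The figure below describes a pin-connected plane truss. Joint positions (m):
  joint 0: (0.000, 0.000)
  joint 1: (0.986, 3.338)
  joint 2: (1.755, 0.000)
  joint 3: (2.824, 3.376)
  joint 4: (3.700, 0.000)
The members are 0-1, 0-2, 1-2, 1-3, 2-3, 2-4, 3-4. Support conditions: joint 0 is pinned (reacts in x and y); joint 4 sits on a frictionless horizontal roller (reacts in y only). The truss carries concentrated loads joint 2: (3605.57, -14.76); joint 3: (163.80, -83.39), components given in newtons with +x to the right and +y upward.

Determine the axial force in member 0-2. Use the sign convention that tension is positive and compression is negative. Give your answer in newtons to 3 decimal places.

3733.346

N=5 nodes, M=7 members, R=3 reactions → 2N=10, M+R=10
member 0 (0-1): L=3.4806, (cx,cy)=(0.2833,0.9590)
member 1 (0-2): L=1.7550, (cx,cy)=(1.0000,0.0000)
member 2 (1-2): L=3.4254, (cx,cy)=(0.2245,-0.9745)
member 3 (1-3): L=1.8384, (cx,cy)=(0.9998,0.0207)
member 4 (2-3): L=3.5412, (cx,cy)=(0.3019,0.9533)
member 5 (2-4): L=1.9450, (cx,cy)=(1.0000,0.0000)
member 6 (3-4): L=3.4878, (cx,cy)=(0.2512,-0.9679)
solve A·x = −loads:
  F[0-1] = +127.1635 N (tension)
  F[0-2] = +3733.3463 N (tension)
  F[1-2] = -123.7948 N (compression)
  F[1-3] = +63.8289 N (tension)
  F[2-3] = +142.0205 N (tension)
  F[2-4] = +57.1124 N (tension)
  F[3-4] = -227.3933 N (compression)
  Rx@0 = -3769.3700 N
  Ry@0 = -121.9543 N
  Ry@4 = +220.1043 N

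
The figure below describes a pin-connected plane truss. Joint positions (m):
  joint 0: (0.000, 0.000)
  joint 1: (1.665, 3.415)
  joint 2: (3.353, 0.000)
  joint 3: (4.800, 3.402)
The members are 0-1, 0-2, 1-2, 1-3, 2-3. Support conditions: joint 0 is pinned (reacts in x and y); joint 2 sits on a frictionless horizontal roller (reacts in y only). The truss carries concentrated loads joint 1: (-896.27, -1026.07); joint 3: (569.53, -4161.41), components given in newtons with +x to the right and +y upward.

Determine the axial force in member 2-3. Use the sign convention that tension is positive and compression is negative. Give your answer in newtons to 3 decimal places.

-4511.672

N=4 nodes, M=5 members, R=3 reactions → 2N=8, M+R=8
member 0 (0-1): L=3.7993, (cx,cy)=(0.4382,0.8989)
member 1 (0-2): L=3.3530, (cx,cy)=(1.0000,0.0000)
member 2 (1-2): L=3.8094, (cx,cy)=(0.4431,-0.8965)
member 3 (1-3): L=3.1350, (cx,cy)=(1.0000,-0.0041)
member 4 (2-3): L=3.6969, (cx,cy)=(0.3914,0.9202)
solve A·x = −loads:
  F[0-1] = +1050.5881 N (tension)
  F[0-2] = -787.1519 N (compression)
  F[1-2] = -2208.7665 N (compression)
  F[1-3] = +2335.4369 N (tension)
  F[2-3] = -4511.6718 N (compression)
  Rx@0 = +326.7400 N
  Ry@0 = -944.3284 N
  Ry@2 = +6131.8084 N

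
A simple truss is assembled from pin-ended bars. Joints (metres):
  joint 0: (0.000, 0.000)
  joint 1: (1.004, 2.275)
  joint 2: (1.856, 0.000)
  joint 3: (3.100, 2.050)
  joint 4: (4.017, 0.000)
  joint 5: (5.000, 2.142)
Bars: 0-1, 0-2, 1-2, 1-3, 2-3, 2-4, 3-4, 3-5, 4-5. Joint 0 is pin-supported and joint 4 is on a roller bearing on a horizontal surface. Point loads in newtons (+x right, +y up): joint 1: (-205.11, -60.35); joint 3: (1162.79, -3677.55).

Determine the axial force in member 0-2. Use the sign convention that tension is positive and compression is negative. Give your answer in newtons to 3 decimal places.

N=6 nodes, M=9 members, R=3 reactions → 2N=12, M+R=12
member 0 (0-1): L=2.4867, (cx,cy)=(0.4037,0.9149)
member 1 (0-2): L=1.8560, (cx,cy)=(1.0000,0.0000)
member 2 (1-2): L=2.4293, (cx,cy)=(0.3507,-0.9365)
member 3 (1-3): L=2.1080, (cx,cy)=(0.9943,-0.1067)
member 4 (2-3): L=2.3979, (cx,cy)=(0.5188,0.8549)
member 5 (2-4): L=2.1610, (cx,cy)=(1.0000,0.0000)
member 6 (3-4): L=2.2457, (cx,cy)=(0.4083,-0.9128)
member 7 (3-5): L=1.9022, (cx,cy)=(0.9988,0.0484)
member 8 (4-5): L=2.3568, (cx,cy)=(0.4171,0.9089)
solve A·x = −loads:
  F[0-1] = -445.4529 N (compression)
  F[0-2] = +1137.5312 N (tension)
  F[1-2] = +383.2414 N (tension)
  F[1-3] = -109.7778 N (compression)
  F[2-3] = -419.8102 N (compression)
  F[2-4] = +1489.7307 N (tension)
  F[3-4] = -3648.3767 N (compression)
  F[3-5] = +0.0000 N (tension)
  F[4-5] = -0.0000 N (compression)
  Rx@0 = -957.6800 N
  Ry@0 = +407.5314 N
  Ry@4 = +3330.3686 N

1137.531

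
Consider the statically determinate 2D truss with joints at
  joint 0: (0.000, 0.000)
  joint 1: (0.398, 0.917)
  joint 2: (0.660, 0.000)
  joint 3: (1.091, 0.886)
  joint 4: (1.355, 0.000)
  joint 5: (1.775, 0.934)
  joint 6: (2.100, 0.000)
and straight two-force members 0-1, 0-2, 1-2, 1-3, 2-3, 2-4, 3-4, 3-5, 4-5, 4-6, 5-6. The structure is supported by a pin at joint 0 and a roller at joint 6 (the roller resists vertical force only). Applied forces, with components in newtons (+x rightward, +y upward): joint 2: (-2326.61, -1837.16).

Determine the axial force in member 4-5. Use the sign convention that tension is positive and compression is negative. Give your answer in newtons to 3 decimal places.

N=7 nodes, M=11 members, R=3 reactions → 2N=14, M+R=14
member 0 (0-1): L=0.9996, (cx,cy)=(0.3981,0.9173)
member 1 (0-2): L=0.6600, (cx,cy)=(1.0000,0.0000)
member 2 (1-2): L=0.9537, (cx,cy)=(0.2747,-0.9615)
member 3 (1-3): L=0.6937, (cx,cy)=(0.9990,-0.0447)
member 4 (2-3): L=0.9853, (cx,cy)=(0.4374,0.8992)
member 5 (2-4): L=0.6950, (cx,cy)=(1.0000,0.0000)
member 6 (3-4): L=0.9245, (cx,cy)=(0.2856,-0.9584)
member 7 (3-5): L=0.6857, (cx,cy)=(0.9975,0.0700)
member 8 (4-5): L=1.0241, (cx,cy)=(0.4101,0.9120)
member 9 (4-6): L=0.7450, (cx,cy)=(1.0000,0.0000)
member 10 (5-6): L=0.9889, (cx,cy)=(0.3286,-0.9445)
solve A·x = −loads:
  F[0-1] = -1373.3058 N (compression)
  F[0-2] = -1779.8410 N (compression)
  F[1-2] = +1352.9060 N (tension)
  F[1-3] = -919.3594 N (compression)
  F[2-3] = +596.3980 N (tension)
  F[2-4] = +657.5504 N (tension)
  F[3-4] = -637.3029 N (compression)
  F[3-5] = -476.7310 N (compression)
  F[4-5] = +669.6766 N (tension)
  F[4-6] = +200.9130 N (tension)
  F[5-6] = -611.3501 N (compression)
  Rx@0 = +2326.6100 N
  Ry@0 = +1259.7669 N
  Ry@6 = +577.3931 N

669.677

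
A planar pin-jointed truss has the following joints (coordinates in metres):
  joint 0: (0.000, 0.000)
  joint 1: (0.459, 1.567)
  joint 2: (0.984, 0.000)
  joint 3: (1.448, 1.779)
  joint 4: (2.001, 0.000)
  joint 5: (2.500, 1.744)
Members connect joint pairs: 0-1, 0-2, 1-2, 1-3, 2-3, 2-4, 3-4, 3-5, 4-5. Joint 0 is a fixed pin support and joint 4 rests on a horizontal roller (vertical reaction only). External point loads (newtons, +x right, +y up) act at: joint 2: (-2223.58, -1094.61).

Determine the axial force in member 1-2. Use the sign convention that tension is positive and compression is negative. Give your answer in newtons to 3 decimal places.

N=6 nodes, M=9 members, R=3 reactions → 2N=12, M+R=12
member 0 (0-1): L=1.6328, (cx,cy)=(0.2811,0.9597)
member 1 (0-2): L=0.9840, (cx,cy)=(1.0000,0.0000)
member 2 (1-2): L=1.6526, (cx,cy)=(0.3177,-0.9482)
member 3 (1-3): L=1.0115, (cx,cy)=(0.9778,0.2096)
member 4 (2-3): L=1.8385, (cx,cy)=(0.2524,0.9676)
member 5 (2-4): L=1.0170, (cx,cy)=(1.0000,0.0000)
member 6 (3-4): L=1.8630, (cx,cy)=(0.2968,-0.9549)
member 7 (3-5): L=1.0526, (cx,cy)=(0.9994,-0.0333)
member 8 (4-5): L=1.8140, (cx,cy)=(0.2751,0.9614)
solve A·x = −loads:
  F[0-1] = -579.7065 N (compression)
  F[0-2] = -2060.6215 N (compression)
  F[1-2] = +513.0395 N (tension)
  F[1-3] = -333.3450 N (compression)
  F[2-3] = +628.4920 N (tension)
  F[2-4] = +167.3234 N (tension)
  F[3-4] = -563.6855 N (compression)
  F[3-5] = -0.0000 N (tension)
  F[4-5] = +0.0000 N (tension)
  Rx@0 = +2223.5800 N
  Ry@0 = +556.3310 N
  Ry@4 = +538.2790 N

513.039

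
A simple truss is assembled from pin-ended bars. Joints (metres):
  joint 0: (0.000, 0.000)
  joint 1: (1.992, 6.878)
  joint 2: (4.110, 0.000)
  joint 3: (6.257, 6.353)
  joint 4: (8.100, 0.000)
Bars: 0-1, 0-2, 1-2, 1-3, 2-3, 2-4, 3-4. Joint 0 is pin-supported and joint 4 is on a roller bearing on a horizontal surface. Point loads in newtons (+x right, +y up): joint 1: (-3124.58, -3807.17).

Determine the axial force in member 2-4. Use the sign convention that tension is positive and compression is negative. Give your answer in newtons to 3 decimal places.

-498.074

N=5 nodes, M=7 members, R=3 reactions → 2N=10, M+R=10
member 0 (0-1): L=7.1607, (cx,cy)=(0.2782,0.9605)
member 1 (0-2): L=4.1100, (cx,cy)=(1.0000,0.0000)
member 2 (1-2): L=7.1967, (cx,cy)=(0.2943,-0.9557)
member 3 (1-3): L=4.2972, (cx,cy)=(0.9925,-0.1222)
member 4 (2-3): L=6.7060, (cx,cy)=(0.3202,0.9474)
member 5 (2-4): L=3.9900, (cx,cy)=(1.0000,0.0000)
member 6 (3-4): L=6.6149, (cx,cy)=(0.2786,-0.9604)
solve A·x = −loads:
  F[0-1] = -5751.0941 N (compression)
  F[0-2] = -1524.7008 N (compression)
  F[1-2] = +1663.1336 N (tension)
  F[1-3] = +1043.0532 N (tension)
  F[2-3] = -1677.7924 N (compression)
  F[2-4] = -498.0744 N (compression)
  F[3-4] = +1787.6972 N (tension)
  Rx@0 = +3124.5800 N
  Ry@0 = +5524.0809 N
  Ry@4 = -1716.9109 N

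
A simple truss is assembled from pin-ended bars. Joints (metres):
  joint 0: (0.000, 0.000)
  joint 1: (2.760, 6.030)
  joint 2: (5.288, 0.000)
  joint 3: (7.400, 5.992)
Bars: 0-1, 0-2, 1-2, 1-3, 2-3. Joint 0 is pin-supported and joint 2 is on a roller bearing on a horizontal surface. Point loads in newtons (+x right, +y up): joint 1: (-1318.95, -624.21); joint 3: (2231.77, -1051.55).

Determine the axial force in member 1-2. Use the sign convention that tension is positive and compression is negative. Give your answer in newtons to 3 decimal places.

-1943.001

N=4 nodes, M=5 members, R=3 reactions → 2N=8, M+R=8
member 0 (0-1): L=6.6316, (cx,cy)=(0.4162,0.9093)
member 1 (0-2): L=5.2880, (cx,cy)=(1.0000,0.0000)
member 2 (1-2): L=6.5385, (cx,cy)=(0.3866,-0.9222)
member 3 (1-3): L=4.6402, (cx,cy)=(1.0000,-0.0082)
member 4 (2-3): L=6.3533, (cx,cy)=(0.3324,0.9431)
solve A·x = −loads:
  F[0-1] = +1260.8219 N (tension)
  F[0-2] = +388.0819 N (tension)
  F[1-2] = -1943.0015 N (compression)
  F[1-3] = +2595.0063 N (tension)
  F[2-3] = -1092.4250 N (compression)
  Rx@0 = -912.8200 N
  Ry@0 = -1146.4387 N
  Ry@2 = +2822.1987 N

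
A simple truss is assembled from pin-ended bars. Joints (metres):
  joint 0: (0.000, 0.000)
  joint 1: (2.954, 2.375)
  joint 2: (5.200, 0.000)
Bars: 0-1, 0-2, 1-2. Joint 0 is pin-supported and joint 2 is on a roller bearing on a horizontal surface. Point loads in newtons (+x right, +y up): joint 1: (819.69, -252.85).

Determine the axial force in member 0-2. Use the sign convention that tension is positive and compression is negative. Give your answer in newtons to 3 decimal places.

489.879

N=3 nodes, M=3 members, R=3 reactions → 2N=6, M+R=6
member 0 (0-1): L=3.7903, (cx,cy)=(0.7793,0.6266)
member 1 (0-2): L=5.2000, (cx,cy)=(1.0000,0.0000)
member 2 (1-2): L=3.2688, (cx,cy)=(0.6871,-0.7266)
solve A·x = −loads:
  F[0-1] = +423.1878 N (tension)
  F[0-2] = +489.8795 N (tension)
  F[1-2] = -712.9673 N (compression)
  Rx@0 = -819.6900 N
  Ry@0 = -265.1659 N
  Ry@2 = +518.0159 N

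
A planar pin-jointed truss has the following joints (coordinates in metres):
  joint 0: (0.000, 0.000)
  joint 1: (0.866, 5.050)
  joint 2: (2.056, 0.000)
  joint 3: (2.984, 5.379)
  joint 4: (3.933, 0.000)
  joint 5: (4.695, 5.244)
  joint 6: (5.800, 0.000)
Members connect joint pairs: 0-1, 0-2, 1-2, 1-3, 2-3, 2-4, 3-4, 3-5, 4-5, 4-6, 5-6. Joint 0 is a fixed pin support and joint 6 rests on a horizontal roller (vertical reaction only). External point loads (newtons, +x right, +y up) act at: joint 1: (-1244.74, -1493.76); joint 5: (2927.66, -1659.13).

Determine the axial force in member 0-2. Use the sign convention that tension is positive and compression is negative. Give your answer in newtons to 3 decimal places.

1686.966

N=7 nodes, M=11 members, R=3 reactions → 2N=14, M+R=14
member 0 (0-1): L=5.1237, (cx,cy)=(0.1690,0.9856)
member 1 (0-2): L=2.0560, (cx,cy)=(1.0000,0.0000)
member 2 (1-2): L=5.1883, (cx,cy)=(0.2294,-0.9733)
member 3 (1-3): L=2.1434, (cx,cy)=(0.9881,0.1535)
member 4 (2-3): L=5.4585, (cx,cy)=(0.1700,0.9854)
member 5 (2-4): L=1.8770, (cx,cy)=(1.0000,0.0000)
member 6 (3-4): L=5.4621, (cx,cy)=(0.1737,-0.9848)
member 7 (3-5): L=1.7163, (cx,cy)=(0.9969,-0.0787)
member 8 (4-5): L=5.2991, (cx,cy)=(0.1438,0.9896)
member 9 (4-6): L=1.8670, (cx,cy)=(1.0000,0.0000)
member 10 (5-6): L=5.3592, (cx,cy)=(0.2062,-0.9785)
solve A·x = −loads:
  F[0-1] = -23.9372 N (compression)
  F[0-2] = +1686.9658 N (tension)
  F[1-2] = -1266.0878 N (compression)
  F[1-3] = +1549.4478 N (tension)
  F[2-3] = +1250.5408 N (tension)
  F[2-4] = +1183.9679 N (tension)
  F[3-4] = -1655.6233 N (compression)
  F[3-5] = +2037.6591 N (tension)
  F[4-5] = +1647.5661 N (tension)
  F[4-6] = +659.3961 N (tension)
  F[5-6] = -3198.0156 N (compression)
  Rx@0 = -1682.9200 N
  Ry@0 = +23.5928 N
  Ry@6 = +3129.2972 N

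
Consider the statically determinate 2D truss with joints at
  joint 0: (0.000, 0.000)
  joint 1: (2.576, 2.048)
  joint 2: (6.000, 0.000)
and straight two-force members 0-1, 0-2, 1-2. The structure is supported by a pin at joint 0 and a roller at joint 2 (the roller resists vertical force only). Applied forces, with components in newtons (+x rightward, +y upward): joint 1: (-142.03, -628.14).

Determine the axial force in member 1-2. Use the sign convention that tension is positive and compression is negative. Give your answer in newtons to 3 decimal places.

-430.927

N=3 nodes, M=3 members, R=3 reactions → 2N=6, M+R=6
member 0 (0-1): L=3.2909, (cx,cy)=(0.7828,0.6223)
member 1 (0-2): L=6.0000, (cx,cy)=(1.0000,0.0000)
member 2 (1-2): L=3.9897, (cx,cy)=(0.8582,-0.5133)
solve A·x = −loads:
  F[0-1] = -653.9044 N (compression)
  F[0-2] = +369.8219 N (tension)
  F[1-2] = -430.9275 N (compression)
  Rx@0 = +142.0300 N
  Ry@0 = +406.9381 N
  Ry@2 = +221.2019 N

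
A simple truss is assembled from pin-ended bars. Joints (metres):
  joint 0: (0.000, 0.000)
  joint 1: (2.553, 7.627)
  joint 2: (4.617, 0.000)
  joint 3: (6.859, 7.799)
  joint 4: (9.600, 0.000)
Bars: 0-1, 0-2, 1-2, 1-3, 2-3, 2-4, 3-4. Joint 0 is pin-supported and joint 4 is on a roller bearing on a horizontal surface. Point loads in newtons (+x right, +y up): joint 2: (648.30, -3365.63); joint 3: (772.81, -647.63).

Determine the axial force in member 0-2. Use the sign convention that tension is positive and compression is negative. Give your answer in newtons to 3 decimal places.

1857.619

N=5 nodes, M=7 members, R=3 reactions → 2N=10, M+R=10
member 0 (0-1): L=8.0429, (cx,cy)=(0.3174,0.9483)
member 1 (0-2): L=4.6170, (cx,cy)=(1.0000,0.0000)
member 2 (1-2): L=7.9013, (cx,cy)=(0.2612,-0.9653)
member 3 (1-3): L=4.3094, (cx,cy)=(0.9992,0.0399)
member 4 (2-3): L=8.1149, (cx,cy)=(0.2763,0.9611)
member 5 (2-4): L=4.9830, (cx,cy)=(1.0000,0.0000)
member 6 (3-4): L=8.2666, (cx,cy)=(0.3316,-0.9434)
solve A·x = −loads:
  F[0-1] = -1375.1741 N (compression)
  F[0-2] = +1857.6193 N (tension)
  F[1-2] = +1318.6462 N (tension)
  F[1-3] = -781.5907 N (compression)
  F[2-3] = +2177.5261 N (tension)
  F[2-4] = +952.1639 N (tension)
  F[3-4] = -2871.6545 N (compression)
  Rx@0 = -1421.1100 N
  Ry@0 = +1304.0566 N
  Ry@4 = +2709.2034 N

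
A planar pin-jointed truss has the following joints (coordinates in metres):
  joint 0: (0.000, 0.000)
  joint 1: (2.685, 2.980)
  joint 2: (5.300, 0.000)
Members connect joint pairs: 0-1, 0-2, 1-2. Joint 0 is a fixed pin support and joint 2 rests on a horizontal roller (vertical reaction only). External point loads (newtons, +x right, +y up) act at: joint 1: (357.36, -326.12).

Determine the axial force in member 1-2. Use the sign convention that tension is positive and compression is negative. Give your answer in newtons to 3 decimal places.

-487.128

N=3 nodes, M=3 members, R=3 reactions → 2N=6, M+R=6
member 0 (0-1): L=4.0112, (cx,cy)=(0.6694,0.7429)
member 1 (0-2): L=5.3000, (cx,cy)=(1.0000,0.0000)
member 2 (1-2): L=3.9647, (cx,cy)=(0.6596,-0.7516)
solve A·x = −loads:
  F[0-1] = +53.8742 N (tension)
  F[0-2] = +321.2978 N (tension)
  F[1-2] = -487.1283 N (compression)
  Rx@0 = -357.3600 N
  Ry@0 = -40.0243 N
  Ry@2 = +366.1443 N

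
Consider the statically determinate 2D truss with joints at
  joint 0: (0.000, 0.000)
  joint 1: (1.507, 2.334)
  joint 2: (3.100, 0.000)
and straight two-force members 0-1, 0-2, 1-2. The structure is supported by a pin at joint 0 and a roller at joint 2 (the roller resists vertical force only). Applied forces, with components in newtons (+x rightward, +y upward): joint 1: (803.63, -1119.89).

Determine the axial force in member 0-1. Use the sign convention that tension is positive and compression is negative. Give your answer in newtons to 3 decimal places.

N=3 nodes, M=3 members, R=3 reactions → 2N=6, M+R=6
member 0 (0-1): L=2.7782, (cx,cy)=(0.5424,0.8401)
member 1 (0-2): L=3.1000, (cx,cy)=(1.0000,0.0000)
member 2 (1-2): L=2.8258, (cx,cy)=(0.5637,-0.8260)
solve A·x = −loads:
  F[0-1] = +35.2061 N (tension)
  F[0-2] = +784.5332 N (tension)
  F[1-2] = -1391.6774 N (compression)
  Rx@0 = -803.6300 N
  Ry@0 = -29.5767 N
  Ry@2 = +1149.4667 N

35.206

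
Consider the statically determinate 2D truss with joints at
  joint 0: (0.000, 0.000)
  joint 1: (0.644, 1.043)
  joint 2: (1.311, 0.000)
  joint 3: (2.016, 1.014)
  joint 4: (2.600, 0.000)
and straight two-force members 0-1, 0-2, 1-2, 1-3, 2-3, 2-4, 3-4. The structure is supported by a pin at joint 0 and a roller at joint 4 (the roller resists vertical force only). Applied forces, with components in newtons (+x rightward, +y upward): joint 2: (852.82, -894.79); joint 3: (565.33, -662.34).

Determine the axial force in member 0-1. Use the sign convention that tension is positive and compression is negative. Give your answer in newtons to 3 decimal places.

-437.083

N=5 nodes, M=7 members, R=3 reactions → 2N=10, M+R=10
member 0 (0-1): L=1.2258, (cx,cy)=(0.5254,0.8509)
member 1 (0-2): L=1.3110, (cx,cy)=(1.0000,0.0000)
member 2 (1-2): L=1.2380, (cx,cy)=(0.5388,-0.8425)
member 3 (1-3): L=1.3723, (cx,cy)=(0.9998,-0.0211)
member 4 (2-3): L=1.2350, (cx,cy)=(0.5709,0.8211)
member 5 (2-4): L=1.2890, (cx,cy)=(1.0000,0.0000)
member 6 (3-4): L=1.1702, (cx,cy)=(0.4991,-0.8666)
solve A·x = −loads:
  F[0-1] = -437.0833 N (compression)
  F[0-2] = +1647.7810 N (tension)
  F[1-2] = +453.3362 N (tension)
  F[1-3] = -473.9743 N (compression)
  F[2-3] = +624.6503 N (tension)
  F[2-4] = +682.6163 N (tension)
  F[3-4] = -1367.7461 N (compression)
  Rx@0 = -1418.1500 N
  Ry@0 = +371.9024 N
  Ry@4 = +1185.2276 N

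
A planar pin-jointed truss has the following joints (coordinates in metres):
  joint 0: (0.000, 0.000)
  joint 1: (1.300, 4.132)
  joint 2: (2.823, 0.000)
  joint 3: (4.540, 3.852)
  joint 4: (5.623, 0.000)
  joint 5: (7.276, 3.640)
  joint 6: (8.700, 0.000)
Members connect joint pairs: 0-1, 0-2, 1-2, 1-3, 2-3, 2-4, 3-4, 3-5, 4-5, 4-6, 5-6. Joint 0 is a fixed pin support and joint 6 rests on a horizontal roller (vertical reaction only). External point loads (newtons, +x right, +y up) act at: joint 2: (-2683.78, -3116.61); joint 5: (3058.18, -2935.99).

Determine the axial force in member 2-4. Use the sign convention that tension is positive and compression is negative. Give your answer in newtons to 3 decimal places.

3208.670

N=7 nodes, M=11 members, R=3 reactions → 2N=14, M+R=14
member 0 (0-1): L=4.3317, (cx,cy)=(0.3001,0.9539)
member 1 (0-2): L=2.8230, (cx,cy)=(1.0000,0.0000)
member 2 (1-2): L=4.4037, (cx,cy)=(0.3458,-0.9383)
member 3 (1-3): L=3.2521, (cx,cy)=(0.9963,-0.0861)
member 4 (2-3): L=4.2173, (cx,cy)=(0.4071,0.9134)
member 5 (2-4): L=2.8000, (cx,cy)=(1.0000,0.0000)
member 6 (3-4): L=4.0013, (cx,cy)=(0.2707,-0.9627)
member 7 (3-5): L=2.7442, (cx,cy)=(0.9970,-0.0773)
member 8 (4-5): L=3.9978, (cx,cy)=(0.4135,0.9105)
member 9 (4-6): L=3.0770, (cx,cy)=(1.0000,0.0000)
member 10 (5-6): L=3.9086, (cx,cy)=(0.3643,-0.9313)
solve A·x = −loads:
  F[0-1] = -1369.4964 N (compression)
  F[0-2] = +785.4060 N (tension)
  F[1-2] = +1477.1888 N (tension)
  F[1-3] = -925.3163 N (compression)
  F[2-3] = +1894.7115 N (tension)
  F[2-4] = +3208.6696 N (tension)
  F[3-4] = -1909.9248 N (compression)
  F[3-5] = +367.5466 N (tension)
  F[4-5] = +2019.3445 N (tension)
  F[4-6] = +1856.7681 N (tension)
  F[5-6] = -5096.5005 N (compression)
  Rx@0 = -374.4000 N
  Ry@0 = +1306.3668 N
  Ry@6 = +4746.2332 N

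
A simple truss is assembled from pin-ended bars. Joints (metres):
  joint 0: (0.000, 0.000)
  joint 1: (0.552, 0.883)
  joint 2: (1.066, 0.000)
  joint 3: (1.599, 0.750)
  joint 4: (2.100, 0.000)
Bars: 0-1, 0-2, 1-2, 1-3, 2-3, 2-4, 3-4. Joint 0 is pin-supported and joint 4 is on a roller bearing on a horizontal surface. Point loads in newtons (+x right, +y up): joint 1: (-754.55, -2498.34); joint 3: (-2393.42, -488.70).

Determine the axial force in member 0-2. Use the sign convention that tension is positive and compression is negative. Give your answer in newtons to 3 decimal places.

-1191.098

N=5 nodes, M=7 members, R=3 reactions → 2N=10, M+R=10
member 0 (0-1): L=1.0413, (cx,cy)=(0.5301,0.8479)
member 1 (0-2): L=1.0660, (cx,cy)=(1.0000,0.0000)
member 2 (1-2): L=1.0217, (cx,cy)=(0.5031,-0.8642)
member 3 (1-3): L=1.0554, (cx,cy)=(0.9920,-0.1260)
member 4 (2-3): L=0.9201, (cx,cy)=(0.5793,0.8151)
member 5 (2-4): L=1.0340, (cx,cy)=(1.0000,0.0000)
member 6 (3-4): L=0.9019, (cx,cy)=(0.5555,-0.8315)
solve A·x = −loads:
  F[0-1] = -3691.6179 N (compression)
  F[0-2] = -1191.0978 N (compression)
  F[1-2] = +980.4369 N (tension)
  F[1-3] = -1709.1856 N (compression)
  F[2-3] = -1039.5110 N (compression)
  F[2-4] = -95.6887 N (compression)
  F[3-4] = +172.2669 N (tension)
  Rx@0 = +3147.9700 N
  Ry@0 = +3130.2865 N
  Ry@4 = -143.2465 N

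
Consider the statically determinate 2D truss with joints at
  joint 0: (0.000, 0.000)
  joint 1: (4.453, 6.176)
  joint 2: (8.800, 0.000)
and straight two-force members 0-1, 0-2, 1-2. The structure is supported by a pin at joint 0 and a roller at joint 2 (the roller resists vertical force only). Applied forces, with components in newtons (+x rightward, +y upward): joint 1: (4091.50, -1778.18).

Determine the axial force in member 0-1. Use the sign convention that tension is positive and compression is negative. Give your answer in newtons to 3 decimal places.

2457.160

N=3 nodes, M=3 members, R=3 reactions → 2N=6, M+R=6
member 0 (0-1): L=7.6139, (cx,cy)=(0.5848,0.8111)
member 1 (0-2): L=8.8000, (cx,cy)=(1.0000,0.0000)
member 2 (1-2): L=7.5524, (cx,cy)=(0.5756,-0.8177)
solve A·x = −loads:
  F[0-1] = +2457.1604 N (tension)
  F[0-2] = +2654.4351 N (tension)
  F[1-2] = -4611.7940 N (compression)
  Rx@0 = -4091.5000 N
  Ry@0 = -1993.1086 N
  Ry@2 = +3771.2886 N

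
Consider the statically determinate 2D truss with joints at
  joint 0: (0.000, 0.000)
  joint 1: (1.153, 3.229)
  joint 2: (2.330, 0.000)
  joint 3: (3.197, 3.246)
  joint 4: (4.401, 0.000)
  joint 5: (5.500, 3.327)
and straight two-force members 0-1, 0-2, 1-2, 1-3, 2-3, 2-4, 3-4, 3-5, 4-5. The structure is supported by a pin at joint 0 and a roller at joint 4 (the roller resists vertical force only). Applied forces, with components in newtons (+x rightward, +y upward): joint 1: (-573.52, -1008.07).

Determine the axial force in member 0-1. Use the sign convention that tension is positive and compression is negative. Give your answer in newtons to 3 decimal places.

-1236.788

N=6 nodes, M=9 members, R=3 reactions → 2N=12, M+R=12
member 0 (0-1): L=3.4287, (cx,cy)=(0.3363,0.9418)
member 1 (0-2): L=2.3300, (cx,cy)=(1.0000,0.0000)
member 2 (1-2): L=3.4368, (cx,cy)=(0.3425,-0.9395)
member 3 (1-3): L=2.0441, (cx,cy)=(1.0000,0.0083)
member 4 (2-3): L=3.3598, (cx,cy)=(0.2581,0.9661)
member 5 (2-4): L=2.0710, (cx,cy)=(1.0000,0.0000)
member 6 (3-4): L=3.4621, (cx,cy)=(0.3478,-0.9376)
member 7 (3-5): L=2.3044, (cx,cy)=(0.9994,0.0351)
member 8 (4-5): L=3.5038, (cx,cy)=(0.3137,0.9495)
solve A·x = −loads:
  F[0-1] = -1236.7881 N (compression)
  F[0-2] = -157.6117 N (compression)
  F[1-2] = +167.6615 N (tension)
  F[1-3] = +100.1966 N (tension)
  F[2-3] = -163.0452 N (compression)
  F[2-4] = -58.1190 N (compression)
  F[3-4] = +167.1212 N (tension)
  F[3-5] = -0.0000 N (compression)
  F[4-5] = -0.0000 N (compression)
  Rx@0 = +573.5200 N
  Ry@0 = +1164.7597 N
  Ry@4 = -156.6897 N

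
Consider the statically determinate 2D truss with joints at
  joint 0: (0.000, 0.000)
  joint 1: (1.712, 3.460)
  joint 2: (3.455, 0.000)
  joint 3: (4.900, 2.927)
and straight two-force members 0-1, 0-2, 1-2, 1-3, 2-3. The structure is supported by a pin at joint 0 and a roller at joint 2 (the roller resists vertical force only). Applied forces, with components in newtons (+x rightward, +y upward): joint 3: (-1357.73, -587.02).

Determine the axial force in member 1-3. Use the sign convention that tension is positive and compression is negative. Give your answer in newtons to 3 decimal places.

-1000.199

N=4 nodes, M=5 members, R=3 reactions → 2N=8, M+R=8
member 0 (0-1): L=3.8604, (cx,cy)=(0.4435,0.8963)
member 1 (0-2): L=3.4550, (cx,cy)=(1.0000,0.0000)
member 2 (1-2): L=3.8742, (cx,cy)=(0.4499,-0.8931)
member 3 (1-3): L=3.2322, (cx,cy)=(0.9863,-0.1649)
member 4 (2-3): L=3.2643, (cx,cy)=(0.4427,0.8967)
solve A·x = −loads:
  F[0-1] = -1009.4194 N (compression)
  F[0-2] = -910.0732 N (compression)
  F[1-2] = +1197.7194 N (tension)
  F[1-3] = -1000.1985 N (compression)
  F[2-3] = -838.5948 N (compression)
  Rx@0 = +1357.7300 N
  Ry@0 = +904.7270 N
  Ry@2 = -317.7070 N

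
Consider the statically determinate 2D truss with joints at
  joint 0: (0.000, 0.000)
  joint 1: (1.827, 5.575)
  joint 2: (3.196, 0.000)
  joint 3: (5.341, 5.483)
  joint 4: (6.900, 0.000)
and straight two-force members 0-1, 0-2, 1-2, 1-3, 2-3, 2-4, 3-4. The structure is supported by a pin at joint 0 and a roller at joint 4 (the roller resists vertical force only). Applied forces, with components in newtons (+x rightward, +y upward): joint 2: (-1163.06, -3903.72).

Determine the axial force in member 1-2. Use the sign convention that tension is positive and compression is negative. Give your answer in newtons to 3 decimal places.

N=5 nodes, M=7 members, R=3 reactions → 2N=10, M+R=10
member 0 (0-1): L=5.8667, (cx,cy)=(0.3114,0.9503)
member 1 (0-2): L=3.1960, (cx,cy)=(1.0000,0.0000)
member 2 (1-2): L=5.7406, (cx,cy)=(0.2385,-0.9711)
member 3 (1-3): L=3.5152, (cx,cy)=(0.9997,-0.0262)
member 4 (2-3): L=5.8876, (cx,cy)=(0.3643,0.9313)
member 5 (2-4): L=3.7040, (cx,cy)=(1.0000,0.0000)
member 6 (3-4): L=5.7003, (cx,cy)=(0.2735,-0.9619)
solve A·x = −loads:
  F[0-1] = -2205.2203 N (compression)
  F[0-2] = -476.3170 N (compression)
  F[1-2] = +2190.4145 N (tension)
  F[1-3] = -1209.5180 N (compression)
  F[2-3] = +1907.6067 N (tension)
  F[2-4] = +514.1197 N (tension)
  F[3-4] = -1879.8281 N (compression)
  Rx@0 = +1163.0600 N
  Ry@0 = +2095.5622 N
  Ry@4 = +1808.1578 N

2190.415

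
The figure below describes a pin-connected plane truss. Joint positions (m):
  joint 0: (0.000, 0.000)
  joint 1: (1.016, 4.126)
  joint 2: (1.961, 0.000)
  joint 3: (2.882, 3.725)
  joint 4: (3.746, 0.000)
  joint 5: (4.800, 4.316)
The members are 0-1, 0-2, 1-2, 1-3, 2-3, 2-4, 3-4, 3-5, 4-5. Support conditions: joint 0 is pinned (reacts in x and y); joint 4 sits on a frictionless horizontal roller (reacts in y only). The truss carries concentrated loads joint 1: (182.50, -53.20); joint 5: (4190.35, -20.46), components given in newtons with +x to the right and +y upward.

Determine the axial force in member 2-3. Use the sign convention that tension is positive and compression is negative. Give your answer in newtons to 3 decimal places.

N=6 nodes, M=9 members, R=3 reactions → 2N=12, M+R=12
member 0 (0-1): L=4.2493, (cx,cy)=(0.2391,0.9710)
member 1 (0-2): L=1.9610, (cx,cy)=(1.0000,0.0000)
member 2 (1-2): L=4.2328, (cx,cy)=(0.2233,-0.9748)
member 3 (1-3): L=1.9086, (cx,cy)=(0.9777,-0.2101)
member 4 (2-3): L=3.8372, (cx,cy)=(0.2400,0.9708)
member 5 (2-4): L=1.7850, (cx,cy)=(1.0000,0.0000)
member 6 (3-4): L=3.8239, (cx,cy)=(0.2259,-0.9741)
member 7 (3-5): L=2.0070, (cx,cy)=(0.9557,0.2945)
member 8 (4-5): L=4.4428, (cx,cy)=(0.2372,0.9715)
solve A·x = −loads:
  F[0-1] = +5145.2002 N (tension)
  F[0-2] = +3142.6276 N (tension)
  F[1-2] = -5690.9922 N (compression)
  F[1-3] = +2371.1884 N (tension)
  F[2-3] = +5714.3972 N (tension)
  F[2-4] = +500.5139 N (tension)
  F[3-4] = -3748.1744 N (compression)
  F[3-5] = +4747.2183 N (tension)
  F[4-5] = -1460.0597 N (compression)
  Rx@0 = -4372.8500 N
  Ry@0 = -4995.9622 N
  Ry@4 = +5069.6222 N

5714.397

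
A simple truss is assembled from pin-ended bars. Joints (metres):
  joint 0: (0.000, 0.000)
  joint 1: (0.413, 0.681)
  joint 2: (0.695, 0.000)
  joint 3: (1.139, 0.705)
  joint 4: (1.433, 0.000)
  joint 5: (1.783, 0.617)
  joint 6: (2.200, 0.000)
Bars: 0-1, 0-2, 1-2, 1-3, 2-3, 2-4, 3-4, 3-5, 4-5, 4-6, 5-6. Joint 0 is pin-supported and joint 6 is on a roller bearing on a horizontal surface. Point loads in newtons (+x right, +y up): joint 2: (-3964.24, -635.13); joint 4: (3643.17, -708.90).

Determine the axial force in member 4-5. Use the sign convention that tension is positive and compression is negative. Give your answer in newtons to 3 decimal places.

641.493

N=7 nodes, M=11 members, R=3 reactions → 2N=14, M+R=14
member 0 (0-1): L=0.7964, (cx,cy)=(0.5186,0.8550)
member 1 (0-2): L=0.6950, (cx,cy)=(1.0000,0.0000)
member 2 (1-2): L=0.7371, (cx,cy)=(0.3826,-0.9239)
member 3 (1-3): L=0.7264, (cx,cy)=(0.9995,0.0330)
member 4 (2-3): L=0.8332, (cx,cy)=(0.5329,0.8462)
member 5 (2-4): L=0.7380, (cx,cy)=(1.0000,0.0000)
member 6 (3-4): L=0.7638, (cx,cy)=(0.3849,-0.9230)
member 7 (3-5): L=0.6500, (cx,cy)=(0.9908,-0.1354)
member 8 (4-5): L=0.7094, (cx,cy)=(0.4934,0.8698)
member 9 (4-6): L=0.7670, (cx,cy)=(1.0000,0.0000)
member 10 (5-6): L=0.7447, (cx,cy)=(0.5600,-0.8285)
solve A·x = −loads:
  F[0-1] = -797.1910 N (compression)
  F[0-2] = +92.3151 N (tension)
  F[1-2] = +713.2117 N (tension)
  F[1-3] = -686.6287 N (compression)
  F[2-3] = -28.1490 N (compression)
  F[2-4] = +4344.4246 N (tension)
  F[3-4] = +163.5272 N (tension)
  F[3-5] = -771.2969 N (compression)
  F[4-5] = +641.4930 N (tension)
  F[4-6] = +447.6803 N (tension)
  F[5-6] = -799.4903 N (compression)
  Rx@0 = +321.0700 N
  Ry@0 = +681.6350 N
  Ry@6 = +662.3950 N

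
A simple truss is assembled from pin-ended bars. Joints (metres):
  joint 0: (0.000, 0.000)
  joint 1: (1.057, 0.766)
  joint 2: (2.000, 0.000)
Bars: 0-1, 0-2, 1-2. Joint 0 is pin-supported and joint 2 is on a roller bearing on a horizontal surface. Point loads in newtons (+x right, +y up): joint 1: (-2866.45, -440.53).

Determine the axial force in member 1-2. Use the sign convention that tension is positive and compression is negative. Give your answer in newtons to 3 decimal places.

1371.976

N=3 nodes, M=3 members, R=3 reactions → 2N=6, M+R=6
member 0 (0-1): L=1.3054, (cx,cy)=(0.8097,0.5868)
member 1 (0-2): L=2.0000, (cx,cy)=(1.0000,0.0000)
member 2 (1-2): L=1.2149, (cx,cy)=(0.7762,-0.6305)
solve A·x = −loads:
  F[0-1] = -2224.8646 N (compression)
  F[0-2] = -1064.9132 N (compression)
  F[1-2] = +1371.9758 N (tension)
  Rx@0 = +2866.4500 N
  Ry@0 = +1305.5602 N
  Ry@2 = -865.0302 N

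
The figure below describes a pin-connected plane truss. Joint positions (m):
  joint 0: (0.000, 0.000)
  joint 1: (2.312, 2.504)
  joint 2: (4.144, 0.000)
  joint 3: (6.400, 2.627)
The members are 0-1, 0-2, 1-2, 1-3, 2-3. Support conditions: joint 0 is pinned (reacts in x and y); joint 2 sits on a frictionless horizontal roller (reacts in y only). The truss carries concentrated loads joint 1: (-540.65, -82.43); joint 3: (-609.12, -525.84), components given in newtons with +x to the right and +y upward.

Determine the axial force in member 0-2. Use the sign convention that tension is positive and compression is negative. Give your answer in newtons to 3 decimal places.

N=4 nodes, M=5 members, R=3 reactions → 2N=8, M+R=8
member 0 (0-1): L=3.4081, (cx,cy)=(0.6784,0.7347)
member 1 (0-2): L=4.1440, (cx,cy)=(1.0000,0.0000)
member 2 (1-2): L=3.1026, (cx,cy)=(0.5905,-0.8071)
member 3 (1-3): L=4.0898, (cx,cy)=(0.9995,0.0301)
member 4 (2-3): L=3.4628, (cx,cy)=(0.6515,0.7586)
solve A·x = −loads:
  F[0-1] = -630.1746 N (compression)
  F[0-2] = -722.2737 N (compression)
  F[1-2] = +465.5189 N (tension)
  F[1-3] = -161.7940 N (compression)
  F[2-3] = -686.7169 N (compression)
  Rx@0 = +1149.7700 N
  Ry@0 = +462.9977 N
  Ry@2 = +145.2723 N

-722.274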